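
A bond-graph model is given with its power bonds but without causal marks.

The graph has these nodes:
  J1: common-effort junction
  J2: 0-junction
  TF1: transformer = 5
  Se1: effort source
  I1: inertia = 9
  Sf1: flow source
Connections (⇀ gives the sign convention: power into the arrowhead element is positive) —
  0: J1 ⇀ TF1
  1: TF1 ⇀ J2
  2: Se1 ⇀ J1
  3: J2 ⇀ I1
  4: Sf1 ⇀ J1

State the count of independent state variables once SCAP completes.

b2 stroke→J1  (source Se1 imposes e)
b4 stroke→Sf1  (Sf1 fixes flow; stroke at Sf1)
b0 stroke→TF1  (0-jn J1 has e-setter on 2)
b1 stroke→J2  (TF TF1: opposite of bond 0)
b3 stroke→I1  (0-jn J2 has e-setter on 1)

1  (I1 all integral)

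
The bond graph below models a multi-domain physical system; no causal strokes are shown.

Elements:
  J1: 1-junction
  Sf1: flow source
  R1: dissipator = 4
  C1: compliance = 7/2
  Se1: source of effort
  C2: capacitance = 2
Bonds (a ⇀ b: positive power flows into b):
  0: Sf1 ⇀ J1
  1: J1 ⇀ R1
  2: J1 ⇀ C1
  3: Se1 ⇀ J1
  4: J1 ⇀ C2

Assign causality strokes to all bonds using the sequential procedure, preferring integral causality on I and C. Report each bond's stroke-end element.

bond 0 →Sf1  (Sf1 (Sf) sets flow on bond)
bond 3 →J1  (source Se1 imposes e)
bond 1 →J1  (J1 flow already set via bond 0)
bond 2 →J1  (J1: bond 0 brought flow, rest push out)
bond 4 →J1  (J1 flow already set via bond 0)

b0 stroke at Sf1
b1 stroke at J1
b2 stroke at J1
b3 stroke at J1
b4 stroke at J1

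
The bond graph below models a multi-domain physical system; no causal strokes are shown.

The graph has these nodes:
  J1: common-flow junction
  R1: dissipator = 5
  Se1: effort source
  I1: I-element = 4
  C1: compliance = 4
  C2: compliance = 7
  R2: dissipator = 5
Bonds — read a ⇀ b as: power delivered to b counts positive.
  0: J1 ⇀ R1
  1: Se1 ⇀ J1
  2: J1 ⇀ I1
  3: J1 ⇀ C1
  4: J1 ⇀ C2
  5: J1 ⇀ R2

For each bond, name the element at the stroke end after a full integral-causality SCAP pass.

bond 1 →J1  (source Se1 imposes e)
bond 2 →I1  (I1 outputs flow p/I1)
bond 0 →J1  (J1: bond 2 brought flow, rest push out)
bond 3 →J1  (J1: bond 2 brought flow, rest push out)
bond 4 →J1  (1-jn J1 has f-setter on 2)
bond 5 →J1  (J1: bond 2 brought flow, rest push out)

#0 →J1
#1 →J1
#2 →I1
#3 →J1
#4 →J1
#5 →J1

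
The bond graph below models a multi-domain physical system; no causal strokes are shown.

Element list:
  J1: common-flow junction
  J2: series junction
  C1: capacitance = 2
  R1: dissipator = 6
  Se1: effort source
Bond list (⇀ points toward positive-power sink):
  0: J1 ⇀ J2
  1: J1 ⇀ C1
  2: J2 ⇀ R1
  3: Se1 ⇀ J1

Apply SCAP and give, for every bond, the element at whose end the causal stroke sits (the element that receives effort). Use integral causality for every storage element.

bond 0 →J2
bond 1 →J1
bond 2 →R1
bond 3 →J1

b3 →J1  (source Se1 imposes e)
b1 →J1  (C1 outputs effort q/C1)
b0 →J2  (J1: last free bond brings flow in)
b2 →R1  (only one flow-in slot at J2)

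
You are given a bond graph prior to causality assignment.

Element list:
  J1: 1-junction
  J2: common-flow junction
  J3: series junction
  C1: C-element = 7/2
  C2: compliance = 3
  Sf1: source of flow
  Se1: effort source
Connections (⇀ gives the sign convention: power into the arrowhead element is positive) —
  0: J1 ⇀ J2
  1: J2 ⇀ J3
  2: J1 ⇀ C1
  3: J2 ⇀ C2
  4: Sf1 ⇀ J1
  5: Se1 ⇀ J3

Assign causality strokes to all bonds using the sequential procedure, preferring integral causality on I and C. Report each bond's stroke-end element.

b4 stroke at Sf1  (Sf1 fixes flow; stroke at Sf1)
b5 stroke at J3  (Se1: effort source, stroke at far end)
b0 stroke at J1  (1-jn J1 has f-setter on 4)
b2 stroke at J1  (J1: bond 4 brought flow, rest push out)
b1 stroke at J2  (J2: bond 0 brought flow, rest push out)
b3 stroke at J2  (J2: bond 0 brought flow, rest push out)

#0 →J1
#1 →J2
#2 →J1
#3 →J2
#4 →Sf1
#5 →J3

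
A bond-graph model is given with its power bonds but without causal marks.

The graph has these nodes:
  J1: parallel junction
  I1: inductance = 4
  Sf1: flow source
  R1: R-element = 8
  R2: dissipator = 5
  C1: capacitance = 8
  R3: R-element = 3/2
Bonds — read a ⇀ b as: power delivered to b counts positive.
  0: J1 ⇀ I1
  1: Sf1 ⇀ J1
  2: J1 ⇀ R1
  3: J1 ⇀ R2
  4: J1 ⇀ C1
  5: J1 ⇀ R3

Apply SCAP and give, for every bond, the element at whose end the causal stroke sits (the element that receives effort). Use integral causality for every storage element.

β1 →Sf1  (Sf1 fixes flow; stroke at Sf1)
β0 →I1  (prefer integral on I1)
β4 →J1  (C1 outputs effort q/C1)
β2 →R1  (common-e at J1 fixed by 4)
β3 →R2  (J1 effort already set via bond 4)
β5 →R3  (J1 effort already set via bond 4)

b0 stroke at I1
b1 stroke at Sf1
b2 stroke at R1
b3 stroke at R2
b4 stroke at J1
b5 stroke at R3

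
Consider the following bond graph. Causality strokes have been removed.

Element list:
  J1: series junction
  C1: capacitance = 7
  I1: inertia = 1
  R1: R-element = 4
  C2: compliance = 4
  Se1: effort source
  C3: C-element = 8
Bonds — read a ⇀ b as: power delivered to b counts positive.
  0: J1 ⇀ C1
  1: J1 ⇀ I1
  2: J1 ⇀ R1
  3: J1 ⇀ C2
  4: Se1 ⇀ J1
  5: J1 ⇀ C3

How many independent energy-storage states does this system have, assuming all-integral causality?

4  (C1, C2, C3, I1 all integral)

b4 stroke→J1  (source Se1 imposes e)
b0 stroke→J1  (C1: C, integral causality)
b1 stroke→I1  (I1 outputs flow p/I1)
b2 stroke→J1  (common-f at J1 fixed by 1)
b3 stroke→J1  (J1: bond 1 brought flow, rest push out)
b5 stroke→J1  (1-jn J1 has f-setter on 1)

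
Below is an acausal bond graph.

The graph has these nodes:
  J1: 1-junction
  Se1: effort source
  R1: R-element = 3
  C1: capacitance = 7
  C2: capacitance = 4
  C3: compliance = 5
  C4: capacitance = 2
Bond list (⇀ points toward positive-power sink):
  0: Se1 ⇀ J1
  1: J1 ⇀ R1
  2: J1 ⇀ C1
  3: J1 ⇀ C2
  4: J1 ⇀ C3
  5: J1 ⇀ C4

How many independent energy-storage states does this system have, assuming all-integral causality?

4  (C1, C2, C3, C4 all integral)

β0 →J1  (Se1: effort source, stroke at far end)
β2 →J1  (C1 outputs effort q/C1)
β3 →J1  (C2 integral (e out))
β4 →J1  (C3 outputs effort q/C3)
β5 →J1  (C4 outputs effort q/C4)
β1 →R1  (J1: last free bond brings flow in)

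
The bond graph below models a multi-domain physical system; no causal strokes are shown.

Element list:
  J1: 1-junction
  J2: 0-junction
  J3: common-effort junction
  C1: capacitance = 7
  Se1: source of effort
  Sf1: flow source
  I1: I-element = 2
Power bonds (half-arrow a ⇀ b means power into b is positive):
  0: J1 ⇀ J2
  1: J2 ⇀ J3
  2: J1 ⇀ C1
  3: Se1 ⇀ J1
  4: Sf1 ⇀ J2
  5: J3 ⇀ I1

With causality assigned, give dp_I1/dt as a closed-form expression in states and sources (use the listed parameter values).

#3 |J1  (Se1 (Se) sets effort on bond)
#4 |Sf1  (Sf1: flow source, stroke at near end)
#2 |J1  (C1 integral (e out))
#0 |J2  (closing 1-jn rule on J1)
#1 |J3  (common-e at J2 fixed by 0)
#5 |I1  (0-jn J3 has e-setter on 1)

dp_I1/dt = E_Se1 - q_C1/7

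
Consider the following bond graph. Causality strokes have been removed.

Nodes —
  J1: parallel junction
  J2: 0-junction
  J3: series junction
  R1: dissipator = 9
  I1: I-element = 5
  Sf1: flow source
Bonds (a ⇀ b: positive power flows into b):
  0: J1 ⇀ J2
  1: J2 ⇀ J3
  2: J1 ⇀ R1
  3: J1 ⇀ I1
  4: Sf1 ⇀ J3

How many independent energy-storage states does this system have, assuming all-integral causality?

1  (I1 all integral)

β4 →Sf1  (Sf1 fixes flow; stroke at Sf1)
β1 →J3  (common-f at J3 fixed by 4)
β0 →J2  (closing 0-jn rule on J2)
β3 →I1  (I1 outputs flow p/I1)
β2 →J1  (J1 needs exactly one e-in)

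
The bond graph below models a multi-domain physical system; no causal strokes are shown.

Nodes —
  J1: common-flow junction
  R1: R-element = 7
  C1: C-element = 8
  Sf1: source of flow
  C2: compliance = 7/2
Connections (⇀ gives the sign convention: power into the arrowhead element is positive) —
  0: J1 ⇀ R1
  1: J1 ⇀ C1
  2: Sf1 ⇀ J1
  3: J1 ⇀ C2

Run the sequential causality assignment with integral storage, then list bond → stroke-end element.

bond 0 →J1
bond 1 →J1
bond 2 →Sf1
bond 3 →J1

#2 →Sf1  (source Sf1 imposes f)
#0 →J1  (J1 flow already set via bond 2)
#1 →J1  (J1: bond 2 brought flow, rest push out)
#3 →J1  (1-jn J1 has f-setter on 2)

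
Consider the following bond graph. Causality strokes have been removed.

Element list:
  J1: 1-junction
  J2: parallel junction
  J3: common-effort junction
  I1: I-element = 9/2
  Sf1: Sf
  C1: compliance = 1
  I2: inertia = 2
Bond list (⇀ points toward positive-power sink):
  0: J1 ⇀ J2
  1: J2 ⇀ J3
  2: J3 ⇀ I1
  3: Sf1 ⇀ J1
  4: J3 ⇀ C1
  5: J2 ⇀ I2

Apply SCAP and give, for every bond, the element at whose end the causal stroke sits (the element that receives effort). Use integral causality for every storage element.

#3 stroke→Sf1  (Sf1: flow source, stroke at near end)
#0 stroke→J1  (1-jn J1 has f-setter on 3)
#2 stroke→I1  (I1 integral (f out))
#4 stroke→J3  (C1 integral (e out))
#1 stroke→J2  (common-e at J3 fixed by 4)
#5 stroke→I2  (common-e at J2 fixed by 1)

#0 →J1
#1 →J2
#2 →I1
#3 →Sf1
#4 →J3
#5 →I2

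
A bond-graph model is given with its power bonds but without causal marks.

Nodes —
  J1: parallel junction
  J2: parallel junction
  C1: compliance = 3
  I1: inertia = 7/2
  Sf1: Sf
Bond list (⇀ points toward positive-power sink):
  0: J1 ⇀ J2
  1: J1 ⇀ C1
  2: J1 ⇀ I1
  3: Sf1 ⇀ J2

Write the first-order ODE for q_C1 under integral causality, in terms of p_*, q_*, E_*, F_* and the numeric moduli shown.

dq_C1/dt = F_Sf1 - 2*p_I1/7

b3 stroke at Sf1  (Sf1 (Sf) sets flow on bond)
b0 stroke at J2  (J2 needs exactly one e-in)
b1 stroke at J1  (C1: C, integral causality)
b2 stroke at I1  (J1: bond 1 brought effort, rest push out)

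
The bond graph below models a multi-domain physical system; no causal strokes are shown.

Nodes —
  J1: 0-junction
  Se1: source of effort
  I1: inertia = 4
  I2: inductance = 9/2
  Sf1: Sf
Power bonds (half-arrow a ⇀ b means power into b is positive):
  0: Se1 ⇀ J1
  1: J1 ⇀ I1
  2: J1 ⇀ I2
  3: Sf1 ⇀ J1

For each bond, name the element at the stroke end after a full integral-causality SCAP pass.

#0 stroke→J1
#1 stroke→I1
#2 stroke→I2
#3 stroke→Sf1

bond 0 stroke at J1  (Se1 (Se) sets effort on bond)
bond 3 stroke at Sf1  (source Sf1 imposes f)
bond 1 stroke at I1  (J1 effort already set via bond 0)
bond 2 stroke at I2  (J1 effort already set via bond 0)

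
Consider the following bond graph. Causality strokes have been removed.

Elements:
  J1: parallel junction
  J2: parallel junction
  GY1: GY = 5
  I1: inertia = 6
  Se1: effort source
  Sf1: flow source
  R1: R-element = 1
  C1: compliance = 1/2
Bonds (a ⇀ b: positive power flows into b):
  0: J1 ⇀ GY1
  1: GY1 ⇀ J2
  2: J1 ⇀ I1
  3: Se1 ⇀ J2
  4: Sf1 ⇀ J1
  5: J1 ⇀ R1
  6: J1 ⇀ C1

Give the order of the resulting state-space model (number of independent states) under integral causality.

#3 stroke→J2  (Se1: effort source, stroke at far end)
#4 stroke→Sf1  (Sf1: flow source, stroke at near end)
#1 stroke→GY1  (0-jn J2 has e-setter on 3)
#0 stroke→GY1  (GY1: gyrator matches bond 1)
#2 stroke→I1  (I1 outputs flow p/I1)
#6 stroke→J1  (C1: C, integral causality)
#5 stroke→R1  (J1 effort already set via bond 6)

2  (C1, I1 all integral)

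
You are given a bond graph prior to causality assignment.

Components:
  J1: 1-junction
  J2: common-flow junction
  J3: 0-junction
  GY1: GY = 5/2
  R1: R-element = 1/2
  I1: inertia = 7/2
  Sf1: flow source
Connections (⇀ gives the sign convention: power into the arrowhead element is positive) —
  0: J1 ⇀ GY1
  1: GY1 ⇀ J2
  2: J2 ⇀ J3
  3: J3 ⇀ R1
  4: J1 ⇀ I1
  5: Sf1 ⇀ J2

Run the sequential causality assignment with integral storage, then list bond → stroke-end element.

β5 stroke→Sf1  (Sf1 fixes flow; stroke at Sf1)
β1 stroke→J2  (common-f at J2 fixed by 5)
β2 stroke→J2  (J2 flow already set via bond 5)
β3 stroke→J3  (closing 0-jn rule on J3)
β0 stroke→J1  (GY1 both-in/both-out from 1)
β4 stroke→I1  (closing 1-jn rule on J1)

bond 0 stroke→J1
bond 1 stroke→J2
bond 2 stroke→J2
bond 3 stroke→J3
bond 4 stroke→I1
bond 5 stroke→Sf1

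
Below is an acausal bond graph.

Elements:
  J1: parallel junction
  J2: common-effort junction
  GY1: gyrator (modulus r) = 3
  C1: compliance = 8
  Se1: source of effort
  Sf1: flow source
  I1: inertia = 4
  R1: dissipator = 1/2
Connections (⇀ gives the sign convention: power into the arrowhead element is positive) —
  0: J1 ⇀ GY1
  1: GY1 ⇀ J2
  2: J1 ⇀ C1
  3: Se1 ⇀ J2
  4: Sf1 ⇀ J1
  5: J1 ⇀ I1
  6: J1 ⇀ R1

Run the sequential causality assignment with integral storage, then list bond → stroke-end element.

bond 3 stroke at J2  (Se1: effort source, stroke at far end)
bond 4 stroke at Sf1  (Sf1: flow source, stroke at near end)
bond 1 stroke at GY1  (J2: bond 3 brought effort, rest push out)
bond 0 stroke at GY1  (through GY1, causality inverts; strokes same side of GY1)
bond 2 stroke at J1  (C1 integral (e out))
bond 5 stroke at I1  (common-e at J1 fixed by 2)
bond 6 stroke at R1  (0-jn J1 has e-setter on 2)

#0 |GY1
#1 |GY1
#2 |J1
#3 |J2
#4 |Sf1
#5 |I1
#6 |R1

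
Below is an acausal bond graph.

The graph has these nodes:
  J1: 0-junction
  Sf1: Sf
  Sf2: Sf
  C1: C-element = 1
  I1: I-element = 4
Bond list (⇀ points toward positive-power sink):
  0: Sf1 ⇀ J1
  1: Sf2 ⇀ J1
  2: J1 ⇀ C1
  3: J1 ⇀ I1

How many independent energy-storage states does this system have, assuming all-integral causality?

β0 stroke→Sf1  (source Sf1 imposes f)
β1 stroke→Sf2  (Sf2 fixes flow; stroke at Sf2)
β2 stroke→J1  (C1: C, integral causality)
β3 stroke→I1  (J1 effort already set via bond 2)

2  (C1, I1 all integral)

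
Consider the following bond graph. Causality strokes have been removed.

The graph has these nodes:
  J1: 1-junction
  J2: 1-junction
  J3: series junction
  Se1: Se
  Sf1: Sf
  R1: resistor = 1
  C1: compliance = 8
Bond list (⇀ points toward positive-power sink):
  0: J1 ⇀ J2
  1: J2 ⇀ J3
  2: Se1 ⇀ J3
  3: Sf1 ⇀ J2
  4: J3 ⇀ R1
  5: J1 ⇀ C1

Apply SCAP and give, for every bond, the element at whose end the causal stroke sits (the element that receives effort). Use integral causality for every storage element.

β2 |J3  (Se1 (Se) sets effort on bond)
β3 |Sf1  (Sf1 (Sf) sets flow on bond)
β0 |J2  (J2: bond 3 brought flow, rest push out)
β1 |J2  (1-jn J2 has f-setter on 3)
β4 |J3  (J3: bond 1 brought flow, rest push out)
β5 |J1  (J1 flow already set via bond 0)

bond 0 |J2
bond 1 |J2
bond 2 |J3
bond 3 |Sf1
bond 4 |J3
bond 5 |J1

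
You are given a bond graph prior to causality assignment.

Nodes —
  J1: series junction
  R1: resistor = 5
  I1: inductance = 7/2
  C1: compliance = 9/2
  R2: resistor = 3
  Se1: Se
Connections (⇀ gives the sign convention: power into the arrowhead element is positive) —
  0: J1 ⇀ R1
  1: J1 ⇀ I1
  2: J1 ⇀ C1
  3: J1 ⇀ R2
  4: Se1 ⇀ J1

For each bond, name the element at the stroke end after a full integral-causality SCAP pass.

β4 stroke→J1  (Se1 fixes effort; stroke away)
β1 stroke→I1  (I1: I, integral causality)
β0 stroke→J1  (J1 flow already set via bond 1)
β2 stroke→J1  (J1: bond 1 brought flow, rest push out)
β3 stroke→J1  (common-f at J1 fixed by 1)

b0 stroke at J1
b1 stroke at I1
b2 stroke at J1
b3 stroke at J1
b4 stroke at J1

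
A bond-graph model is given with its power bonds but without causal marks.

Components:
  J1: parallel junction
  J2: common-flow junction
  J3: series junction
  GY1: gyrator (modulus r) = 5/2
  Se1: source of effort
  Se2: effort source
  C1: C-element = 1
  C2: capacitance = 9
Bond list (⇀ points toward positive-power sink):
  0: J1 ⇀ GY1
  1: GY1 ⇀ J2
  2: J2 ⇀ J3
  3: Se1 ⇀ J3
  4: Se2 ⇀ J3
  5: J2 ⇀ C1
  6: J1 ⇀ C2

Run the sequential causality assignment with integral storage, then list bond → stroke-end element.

β0 |GY1
β1 |GY1
β2 |J2
β3 |J3
β4 |J3
β5 |J2
β6 |J1

bond 3 stroke at J3  (Se1 (Se) sets effort on bond)
bond 4 stroke at J3  (Se2: effort source, stroke at far end)
bond 2 stroke at J2  (J3 needs exactly one f-in)
bond 5 stroke at J2  (C1: C, integral causality)
bond 1 stroke at GY1  (J2: last free bond brings flow in)
bond 0 stroke at GY1  (GY1 both-in/both-out from 1)
bond 6 stroke at J1  (only one effort-in slot at J1)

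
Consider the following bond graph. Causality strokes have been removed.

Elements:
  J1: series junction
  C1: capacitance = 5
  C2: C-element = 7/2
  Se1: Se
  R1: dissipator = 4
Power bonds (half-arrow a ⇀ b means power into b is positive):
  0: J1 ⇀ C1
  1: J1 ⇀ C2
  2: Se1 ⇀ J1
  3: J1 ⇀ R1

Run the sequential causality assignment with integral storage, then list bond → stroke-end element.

β0 →J1
β1 →J1
β2 →J1
β3 →R1

β2 →J1  (Se1 (Se) sets effort on bond)
β0 →J1  (prefer integral on C1)
β1 →J1  (prefer integral on C2)
β3 →R1  (J1: last free bond brings flow in)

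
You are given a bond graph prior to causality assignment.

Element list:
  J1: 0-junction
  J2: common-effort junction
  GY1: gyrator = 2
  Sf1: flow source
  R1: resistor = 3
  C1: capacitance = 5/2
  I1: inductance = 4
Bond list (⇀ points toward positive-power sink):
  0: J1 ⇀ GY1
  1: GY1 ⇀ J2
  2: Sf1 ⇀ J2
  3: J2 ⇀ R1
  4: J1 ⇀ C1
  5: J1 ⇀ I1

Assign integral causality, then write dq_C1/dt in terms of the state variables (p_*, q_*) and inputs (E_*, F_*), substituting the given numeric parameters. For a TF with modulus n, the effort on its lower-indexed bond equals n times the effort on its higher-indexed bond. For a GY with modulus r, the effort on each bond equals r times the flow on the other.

dq_C1/dt = -3*F_Sf1/2 - p_I1/4 - 3*q_C1/10

β2 stroke→Sf1  (source Sf1 imposes f)
β4 stroke→J1  (C1 integral (e out))
β0 stroke→GY1  (0-jn J1 has e-setter on 4)
β5 stroke→I1  (J1: bond 4 brought effort, rest push out)
β1 stroke→GY1  (GY1: gyrator matches bond 0)
β3 stroke→J2  (only one effort-in slot at J2)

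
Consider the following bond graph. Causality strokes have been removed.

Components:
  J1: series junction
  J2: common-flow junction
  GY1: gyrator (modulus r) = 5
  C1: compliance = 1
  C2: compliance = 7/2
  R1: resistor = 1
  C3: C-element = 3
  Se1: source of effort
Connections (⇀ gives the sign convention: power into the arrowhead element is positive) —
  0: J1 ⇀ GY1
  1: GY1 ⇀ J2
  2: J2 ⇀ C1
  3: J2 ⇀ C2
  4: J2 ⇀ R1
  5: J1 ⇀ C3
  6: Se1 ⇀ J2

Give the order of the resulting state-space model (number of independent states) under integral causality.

3  (C1, C2, C3 all integral)

bond 6 stroke→J2  (source Se1 imposes e)
bond 2 stroke→J2  (C1: C, integral causality)
bond 3 stroke→J2  (prefer integral on C2)
bond 5 stroke→J1  (C3 integral (e out))
bond 0 stroke→GY1  (only one flow-in slot at J1)
bond 1 stroke→GY1  (GY GY1: same side as bond 0)
bond 4 stroke→J2  (J2 flow already set via bond 1)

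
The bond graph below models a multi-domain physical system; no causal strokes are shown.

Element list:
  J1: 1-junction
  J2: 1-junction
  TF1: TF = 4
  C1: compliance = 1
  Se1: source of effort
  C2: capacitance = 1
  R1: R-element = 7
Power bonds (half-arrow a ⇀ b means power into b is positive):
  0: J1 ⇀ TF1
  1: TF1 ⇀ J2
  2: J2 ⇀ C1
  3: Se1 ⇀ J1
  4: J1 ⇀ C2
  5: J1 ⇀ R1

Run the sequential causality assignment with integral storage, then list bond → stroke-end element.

bond 3 |J1  (Se1: effort source, stroke at far end)
bond 2 |J2  (prefer integral on C1)
bond 1 |TF1  (closing 1-jn rule on J2)
bond 0 |J1  (TF1 one-in-one-out from 1)
bond 4 |J1  (C2 outputs effort q/C2)
bond 5 |R1  (closing 1-jn rule on J1)

#0 stroke→J1
#1 stroke→TF1
#2 stroke→J2
#3 stroke→J1
#4 stroke→J1
#5 stroke→R1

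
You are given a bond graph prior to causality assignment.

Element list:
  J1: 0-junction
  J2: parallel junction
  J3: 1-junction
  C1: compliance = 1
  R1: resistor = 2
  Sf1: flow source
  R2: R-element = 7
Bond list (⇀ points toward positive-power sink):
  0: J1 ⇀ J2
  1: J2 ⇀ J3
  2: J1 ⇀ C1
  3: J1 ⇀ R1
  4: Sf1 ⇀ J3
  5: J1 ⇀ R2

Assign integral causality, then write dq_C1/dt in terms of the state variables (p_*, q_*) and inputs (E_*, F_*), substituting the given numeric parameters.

b4 →Sf1  (source Sf1 imposes f)
b1 →J3  (common-f at J3 fixed by 4)
b0 →J2  (only one effort-in slot at J2)
b2 →J1  (C1 integral (e out))
b3 →R1  (common-e at J1 fixed by 2)
b5 →R2  (J1: bond 2 brought effort, rest push out)

dq_C1/dt = -F_Sf1 - 9*q_C1/14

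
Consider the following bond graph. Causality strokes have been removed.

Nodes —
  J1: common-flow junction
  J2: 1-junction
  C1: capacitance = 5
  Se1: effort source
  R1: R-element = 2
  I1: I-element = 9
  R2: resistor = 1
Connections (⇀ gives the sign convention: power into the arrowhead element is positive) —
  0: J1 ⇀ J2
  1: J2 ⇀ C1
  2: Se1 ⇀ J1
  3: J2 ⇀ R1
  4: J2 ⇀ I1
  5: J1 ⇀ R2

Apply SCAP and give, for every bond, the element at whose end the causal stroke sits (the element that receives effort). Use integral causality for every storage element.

b0 stroke at J2
b1 stroke at J2
b2 stroke at J1
b3 stroke at J2
b4 stroke at I1
b5 stroke at J1

b2 →J1  (Se1: effort source, stroke at far end)
b1 →J2  (C1 outputs effort q/C1)
b4 →I1  (I1 integral (f out))
b0 →J2  (J2 flow already set via bond 4)
b3 →J2  (J2: bond 4 brought flow, rest push out)
b5 →J1  (common-f at J1 fixed by 0)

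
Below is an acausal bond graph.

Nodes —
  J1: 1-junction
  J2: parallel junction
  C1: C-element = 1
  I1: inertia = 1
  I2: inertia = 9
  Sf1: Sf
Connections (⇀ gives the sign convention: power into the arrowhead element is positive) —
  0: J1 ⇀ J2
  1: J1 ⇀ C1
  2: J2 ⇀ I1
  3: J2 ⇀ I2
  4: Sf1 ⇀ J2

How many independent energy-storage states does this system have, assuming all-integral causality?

3  (C1, I1, I2 all integral)

β4 |Sf1  (Sf1: flow source, stroke at near end)
β1 |J1  (C1 integral (e out))
β0 |J2  (J1: last free bond brings flow in)
β2 |I1  (0-jn J2 has e-setter on 0)
β3 |I2  (0-jn J2 has e-setter on 0)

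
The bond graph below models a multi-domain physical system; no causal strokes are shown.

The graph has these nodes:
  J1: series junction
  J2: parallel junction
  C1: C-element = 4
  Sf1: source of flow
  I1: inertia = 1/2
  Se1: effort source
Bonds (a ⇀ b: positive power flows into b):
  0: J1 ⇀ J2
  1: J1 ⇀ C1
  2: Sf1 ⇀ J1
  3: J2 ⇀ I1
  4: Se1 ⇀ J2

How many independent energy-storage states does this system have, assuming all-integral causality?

β2 stroke at Sf1  (Sf1: flow source, stroke at near end)
β4 stroke at J2  (source Se1 imposes e)
β0 stroke at J1  (J1: bond 2 brought flow, rest push out)
β1 stroke at J1  (1-jn J1 has f-setter on 2)
β3 stroke at I1  (common-e at J2 fixed by 4)

2  (C1, I1 all integral)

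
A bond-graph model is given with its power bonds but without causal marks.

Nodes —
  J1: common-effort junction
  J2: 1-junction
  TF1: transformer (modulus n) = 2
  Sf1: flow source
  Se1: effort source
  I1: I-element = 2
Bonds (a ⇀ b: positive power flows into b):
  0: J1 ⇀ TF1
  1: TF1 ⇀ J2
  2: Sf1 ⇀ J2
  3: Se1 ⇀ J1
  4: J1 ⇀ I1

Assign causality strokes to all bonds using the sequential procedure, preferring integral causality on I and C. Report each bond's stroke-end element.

β2 |Sf1  (Sf1: flow source, stroke at near end)
β3 |J1  (Se1 fixes effort; stroke away)
β0 |TF1  (common-e at J1 fixed by 3)
β4 |I1  (J1: bond 3 brought effort, rest push out)
β1 |J2  (common-f at J2 fixed by 2)

#0 stroke→TF1
#1 stroke→J2
#2 stroke→Sf1
#3 stroke→J1
#4 stroke→I1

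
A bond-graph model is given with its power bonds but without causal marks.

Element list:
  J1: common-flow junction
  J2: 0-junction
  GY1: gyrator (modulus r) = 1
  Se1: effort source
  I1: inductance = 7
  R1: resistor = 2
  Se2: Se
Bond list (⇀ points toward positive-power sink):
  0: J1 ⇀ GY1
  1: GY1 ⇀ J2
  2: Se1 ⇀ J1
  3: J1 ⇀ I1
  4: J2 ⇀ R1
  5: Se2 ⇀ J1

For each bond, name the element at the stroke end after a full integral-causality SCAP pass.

β0 |J1
β1 |J2
β2 |J1
β3 |I1
β4 |R1
β5 |J1

bond 2 stroke at J1  (source Se1 imposes e)
bond 5 stroke at J1  (source Se2 imposes e)
bond 3 stroke at I1  (I1 outputs flow p/I1)
bond 0 stroke at J1  (J1 flow already set via bond 3)
bond 1 stroke at J2  (GY1: gyrator matches bond 0)
bond 4 stroke at R1  (J2: bond 1 brought effort, rest push out)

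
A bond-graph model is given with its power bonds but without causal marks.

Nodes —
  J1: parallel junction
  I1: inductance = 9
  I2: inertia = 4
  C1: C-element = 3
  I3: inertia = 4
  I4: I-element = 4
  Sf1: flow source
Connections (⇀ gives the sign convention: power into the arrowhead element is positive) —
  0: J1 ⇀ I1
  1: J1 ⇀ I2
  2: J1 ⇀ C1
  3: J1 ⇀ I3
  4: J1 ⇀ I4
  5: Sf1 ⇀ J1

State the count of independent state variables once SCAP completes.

bond 5 →Sf1  (Sf1 fixes flow; stroke at Sf1)
bond 0 →I1  (I1: I, integral causality)
bond 1 →I2  (I2 integral (f out))
bond 2 →J1  (prefer integral on C1)
bond 3 →I3  (0-jn J1 has e-setter on 2)
bond 4 →I4  (common-e at J1 fixed by 2)

5  (C1, I1, I2, I3, I4 all integral)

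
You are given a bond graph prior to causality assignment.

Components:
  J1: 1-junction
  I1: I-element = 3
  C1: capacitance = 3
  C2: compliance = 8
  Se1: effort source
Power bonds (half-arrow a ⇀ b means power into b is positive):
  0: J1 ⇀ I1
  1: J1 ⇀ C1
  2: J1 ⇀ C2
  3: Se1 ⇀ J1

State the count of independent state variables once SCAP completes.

β3 |J1  (source Se1 imposes e)
β0 |I1  (I1: I, integral causality)
β1 |J1  (common-f at J1 fixed by 0)
β2 |J1  (common-f at J1 fixed by 0)

3  (C1, C2, I1 all integral)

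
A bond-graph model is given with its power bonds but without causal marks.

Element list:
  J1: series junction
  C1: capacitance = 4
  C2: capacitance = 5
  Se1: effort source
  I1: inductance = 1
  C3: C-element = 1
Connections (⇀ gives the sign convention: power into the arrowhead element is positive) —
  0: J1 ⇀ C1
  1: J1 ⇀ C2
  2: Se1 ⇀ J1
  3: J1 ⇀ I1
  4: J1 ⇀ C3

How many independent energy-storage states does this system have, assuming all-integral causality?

4  (C1, C2, C3, I1 all integral)

β2 stroke at J1  (Se1 (Se) sets effort on bond)
β0 stroke at J1  (C1: C, integral causality)
β1 stroke at J1  (C2 outputs effort q/C2)
β3 stroke at I1  (I1 outputs flow p/I1)
β4 stroke at J1  (1-jn J1 has f-setter on 3)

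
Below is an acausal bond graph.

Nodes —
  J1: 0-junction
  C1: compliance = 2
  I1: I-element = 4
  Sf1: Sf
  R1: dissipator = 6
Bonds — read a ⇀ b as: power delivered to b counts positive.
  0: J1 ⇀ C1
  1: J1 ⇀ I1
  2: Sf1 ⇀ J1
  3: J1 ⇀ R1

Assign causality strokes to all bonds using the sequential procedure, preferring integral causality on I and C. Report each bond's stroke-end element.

β2 →Sf1  (Sf1 (Sf) sets flow on bond)
β0 →J1  (C1 outputs effort q/C1)
β1 →I1  (0-jn J1 has e-setter on 0)
β3 →R1  (J1 effort already set via bond 0)

b0 stroke→J1
b1 stroke→I1
b2 stroke→Sf1
b3 stroke→R1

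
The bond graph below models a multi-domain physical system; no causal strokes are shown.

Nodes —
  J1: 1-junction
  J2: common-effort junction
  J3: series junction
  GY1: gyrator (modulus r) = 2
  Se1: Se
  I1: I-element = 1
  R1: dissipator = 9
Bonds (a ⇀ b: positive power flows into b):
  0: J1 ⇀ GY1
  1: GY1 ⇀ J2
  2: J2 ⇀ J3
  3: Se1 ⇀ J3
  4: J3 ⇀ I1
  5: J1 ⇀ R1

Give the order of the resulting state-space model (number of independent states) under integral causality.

β3 |J3  (Se1 fixes effort; stroke away)
β4 |I1  (I1 integral (f out))
β2 |J3  (1-jn J3 has f-setter on 4)
β1 |J2  (J2 needs exactly one e-in)
β0 |J1  (GY1: gyrator matches bond 1)
β5 |R1  (only one flow-in slot at J1)

1  (I1 all integral)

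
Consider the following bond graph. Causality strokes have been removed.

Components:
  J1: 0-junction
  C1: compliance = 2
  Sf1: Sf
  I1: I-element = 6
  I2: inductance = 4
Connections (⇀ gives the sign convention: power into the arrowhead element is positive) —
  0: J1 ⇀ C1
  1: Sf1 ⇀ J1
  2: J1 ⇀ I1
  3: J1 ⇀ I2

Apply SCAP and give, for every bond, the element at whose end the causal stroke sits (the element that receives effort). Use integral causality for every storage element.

#1 →Sf1  (Sf1: flow source, stroke at near end)
#0 →J1  (C1: C, integral causality)
#2 →I1  (J1 effort already set via bond 0)
#3 →I2  (J1: bond 0 brought effort, rest push out)

#0 →J1
#1 →Sf1
#2 →I1
#3 →I2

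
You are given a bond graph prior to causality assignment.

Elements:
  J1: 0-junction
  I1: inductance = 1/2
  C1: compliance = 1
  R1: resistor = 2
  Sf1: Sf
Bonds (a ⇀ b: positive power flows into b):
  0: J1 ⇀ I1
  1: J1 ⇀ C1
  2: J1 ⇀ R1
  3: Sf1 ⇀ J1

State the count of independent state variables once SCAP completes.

#3 stroke at Sf1  (source Sf1 imposes f)
#0 stroke at I1  (I1: I, integral causality)
#1 stroke at J1  (C1 outputs effort q/C1)
#2 stroke at R1  (J1: bond 1 brought effort, rest push out)

2  (C1, I1 all integral)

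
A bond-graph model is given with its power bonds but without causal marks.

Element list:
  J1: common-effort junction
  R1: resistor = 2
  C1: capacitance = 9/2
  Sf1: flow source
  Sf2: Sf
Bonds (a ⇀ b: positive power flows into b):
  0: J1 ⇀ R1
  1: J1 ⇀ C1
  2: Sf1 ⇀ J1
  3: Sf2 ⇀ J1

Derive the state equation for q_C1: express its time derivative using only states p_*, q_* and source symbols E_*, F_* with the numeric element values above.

bond 2 |Sf1  (source Sf1 imposes f)
bond 3 |Sf2  (Sf2 (Sf) sets flow on bond)
bond 1 |J1  (C1: C, integral causality)
bond 0 |R1  (0-jn J1 has e-setter on 1)

dq_C1/dt = F_Sf1 + F_Sf2 - q_C1/9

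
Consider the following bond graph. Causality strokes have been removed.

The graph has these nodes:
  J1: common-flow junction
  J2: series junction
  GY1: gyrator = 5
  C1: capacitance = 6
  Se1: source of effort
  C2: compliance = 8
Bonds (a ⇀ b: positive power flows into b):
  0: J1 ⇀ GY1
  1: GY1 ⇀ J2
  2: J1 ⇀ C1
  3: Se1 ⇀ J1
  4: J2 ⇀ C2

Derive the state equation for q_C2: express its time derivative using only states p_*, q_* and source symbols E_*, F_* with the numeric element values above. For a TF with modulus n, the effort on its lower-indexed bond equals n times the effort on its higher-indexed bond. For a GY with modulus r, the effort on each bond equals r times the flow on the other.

β3 stroke→J1  (Se1 fixes effort; stroke away)
β2 stroke→J1  (C1: C, integral causality)
β0 stroke→GY1  (closing 1-jn rule on J1)
β1 stroke→GY1  (GY1 both-in/both-out from 0)
β4 stroke→J2  (1-jn J2 has f-setter on 1)

dq_C2/dt = E_Se1/5 - q_C1/30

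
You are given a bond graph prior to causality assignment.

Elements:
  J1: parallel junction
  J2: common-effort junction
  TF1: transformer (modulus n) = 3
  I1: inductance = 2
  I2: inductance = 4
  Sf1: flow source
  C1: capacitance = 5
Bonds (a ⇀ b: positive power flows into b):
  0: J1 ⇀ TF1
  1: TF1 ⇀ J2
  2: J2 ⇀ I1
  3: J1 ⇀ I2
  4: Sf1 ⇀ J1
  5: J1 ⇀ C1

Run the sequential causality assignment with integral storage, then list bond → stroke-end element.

b4 |Sf1  (source Sf1 imposes f)
b2 |I1  (I1 integral (f out))
b1 |J2  (J2: last free bond brings effort in)
b0 |TF1  (TF TF1: opposite of bond 1)
b3 |I2  (I2: I, integral causality)
b5 |J1  (J1 needs exactly one e-in)

#0 stroke at TF1
#1 stroke at J2
#2 stroke at I1
#3 stroke at I2
#4 stroke at Sf1
#5 stroke at J1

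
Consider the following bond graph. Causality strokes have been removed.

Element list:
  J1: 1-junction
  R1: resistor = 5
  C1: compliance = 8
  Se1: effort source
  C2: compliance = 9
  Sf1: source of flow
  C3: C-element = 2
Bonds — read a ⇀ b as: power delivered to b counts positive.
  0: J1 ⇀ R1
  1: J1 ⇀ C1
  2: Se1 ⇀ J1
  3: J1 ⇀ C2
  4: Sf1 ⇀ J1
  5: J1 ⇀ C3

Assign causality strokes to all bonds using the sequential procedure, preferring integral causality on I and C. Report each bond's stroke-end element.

β2 →J1  (Se1: effort source, stroke at far end)
β4 →Sf1  (Sf1: flow source, stroke at near end)
β0 →J1  (J1: bond 4 brought flow, rest push out)
β1 →J1  (common-f at J1 fixed by 4)
β3 →J1  (J1 flow already set via bond 4)
β5 →J1  (J1: bond 4 brought flow, rest push out)

b0 →J1
b1 →J1
b2 →J1
b3 →J1
b4 →Sf1
b5 →J1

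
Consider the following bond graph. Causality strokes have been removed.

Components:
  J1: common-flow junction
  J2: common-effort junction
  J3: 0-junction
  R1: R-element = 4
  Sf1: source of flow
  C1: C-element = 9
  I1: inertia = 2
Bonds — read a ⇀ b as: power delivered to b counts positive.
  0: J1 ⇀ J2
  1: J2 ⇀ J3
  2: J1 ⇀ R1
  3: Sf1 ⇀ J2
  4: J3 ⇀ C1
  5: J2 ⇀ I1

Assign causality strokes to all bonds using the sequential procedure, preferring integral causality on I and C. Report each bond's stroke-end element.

β0 stroke at J1
β1 stroke at J2
β2 stroke at R1
β3 stroke at Sf1
β4 stroke at J3
β5 stroke at I1

bond 3 |Sf1  (Sf1: flow source, stroke at near end)
bond 4 |J3  (C1 integral (e out))
bond 1 |J2  (J3 effort already set via bond 4)
bond 0 |J1  (J2 effort already set via bond 1)
bond 5 |I1  (J2 effort already set via bond 1)
bond 2 |R1  (J1: last free bond brings flow in)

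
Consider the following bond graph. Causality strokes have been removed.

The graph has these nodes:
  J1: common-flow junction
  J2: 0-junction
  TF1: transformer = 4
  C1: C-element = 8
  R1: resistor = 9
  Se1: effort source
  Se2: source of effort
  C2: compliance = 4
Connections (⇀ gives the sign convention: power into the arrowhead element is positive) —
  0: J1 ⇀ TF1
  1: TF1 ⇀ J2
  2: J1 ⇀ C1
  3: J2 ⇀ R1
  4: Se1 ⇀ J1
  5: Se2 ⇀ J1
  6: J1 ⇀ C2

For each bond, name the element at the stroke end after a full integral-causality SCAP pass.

#4 stroke→J1  (Se1 fixes effort; stroke away)
#5 stroke→J1  (source Se2 imposes e)
#2 stroke→J1  (C1 integral (e out))
#6 stroke→J1  (prefer integral on C2)
#0 stroke→TF1  (only one flow-in slot at J1)
#1 stroke→J2  (TF1: transformer flips bond 0)
#3 stroke→R1  (J2 effort already set via bond 1)

bond 0 stroke→TF1
bond 1 stroke→J2
bond 2 stroke→J1
bond 3 stroke→R1
bond 4 stroke→J1
bond 5 stroke→J1
bond 6 stroke→J1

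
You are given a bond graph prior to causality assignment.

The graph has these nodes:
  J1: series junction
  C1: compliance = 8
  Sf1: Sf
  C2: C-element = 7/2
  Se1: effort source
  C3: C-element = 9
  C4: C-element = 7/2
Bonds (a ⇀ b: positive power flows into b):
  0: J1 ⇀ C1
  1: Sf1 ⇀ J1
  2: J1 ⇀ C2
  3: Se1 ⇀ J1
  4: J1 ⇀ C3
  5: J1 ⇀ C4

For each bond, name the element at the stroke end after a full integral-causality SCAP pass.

β0 stroke→J1
β1 stroke→Sf1
β2 stroke→J1
β3 stroke→J1
β4 stroke→J1
β5 stroke→J1

#1 |Sf1  (Sf1: flow source, stroke at near end)
#3 |J1  (Se1 (Se) sets effort on bond)
#0 |J1  (common-f at J1 fixed by 1)
#2 |J1  (J1 flow already set via bond 1)
#4 |J1  (1-jn J1 has f-setter on 1)
#5 |J1  (1-jn J1 has f-setter on 1)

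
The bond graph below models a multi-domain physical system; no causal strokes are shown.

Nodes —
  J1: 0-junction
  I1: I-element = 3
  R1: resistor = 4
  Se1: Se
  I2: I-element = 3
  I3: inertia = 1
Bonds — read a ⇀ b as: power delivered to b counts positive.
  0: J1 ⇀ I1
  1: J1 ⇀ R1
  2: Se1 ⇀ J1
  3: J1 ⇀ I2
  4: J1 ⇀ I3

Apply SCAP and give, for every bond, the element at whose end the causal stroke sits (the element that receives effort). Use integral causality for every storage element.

bond 2 stroke at J1  (Se1 (Se) sets effort on bond)
bond 0 stroke at I1  (J1: bond 2 brought effort, rest push out)
bond 1 stroke at R1  (J1 effort already set via bond 2)
bond 3 stroke at I2  (0-jn J1 has e-setter on 2)
bond 4 stroke at I3  (J1 effort already set via bond 2)

β0 stroke at I1
β1 stroke at R1
β2 stroke at J1
β3 stroke at I2
β4 stroke at I3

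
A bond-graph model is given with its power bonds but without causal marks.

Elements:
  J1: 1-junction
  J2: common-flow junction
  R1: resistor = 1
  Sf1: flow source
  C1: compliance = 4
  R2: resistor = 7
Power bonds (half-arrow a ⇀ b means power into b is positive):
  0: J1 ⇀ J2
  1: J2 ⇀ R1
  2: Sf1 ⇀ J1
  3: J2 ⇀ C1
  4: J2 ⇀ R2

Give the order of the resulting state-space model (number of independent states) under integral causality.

1  (C1 all integral)

β2 →Sf1  (Sf1 fixes flow; stroke at Sf1)
β0 →J1  (J1 flow already set via bond 2)
β1 →J2  (J2: bond 0 brought flow, rest push out)
β3 →J2  (J2 flow already set via bond 0)
β4 →J2  (J2 flow already set via bond 0)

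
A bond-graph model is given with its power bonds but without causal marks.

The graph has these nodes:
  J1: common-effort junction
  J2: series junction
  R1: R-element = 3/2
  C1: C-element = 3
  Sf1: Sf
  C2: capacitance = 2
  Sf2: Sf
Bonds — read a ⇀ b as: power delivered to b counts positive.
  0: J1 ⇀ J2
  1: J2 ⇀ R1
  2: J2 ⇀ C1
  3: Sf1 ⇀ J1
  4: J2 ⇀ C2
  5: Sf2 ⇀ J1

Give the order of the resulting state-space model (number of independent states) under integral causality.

2  (C1, C2 all integral)

bond 3 stroke→Sf1  (Sf1: flow source, stroke at near end)
bond 5 stroke→Sf2  (Sf2 (Sf) sets flow on bond)
bond 0 stroke→J1  (J1: last free bond brings effort in)
bond 1 stroke→J2  (J2: bond 0 brought flow, rest push out)
bond 2 stroke→J2  (common-f at J2 fixed by 0)
bond 4 stroke→J2  (J2 flow already set via bond 0)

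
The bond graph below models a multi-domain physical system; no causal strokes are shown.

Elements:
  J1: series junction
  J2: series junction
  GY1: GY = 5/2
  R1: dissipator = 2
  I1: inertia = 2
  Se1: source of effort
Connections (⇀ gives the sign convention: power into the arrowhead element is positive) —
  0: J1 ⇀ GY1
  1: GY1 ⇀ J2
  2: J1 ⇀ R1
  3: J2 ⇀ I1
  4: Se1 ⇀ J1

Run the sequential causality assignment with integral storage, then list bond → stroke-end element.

bond 4 stroke at J1  (Se1 (Se) sets effort on bond)
bond 3 stroke at I1  (I1: I, integral causality)
bond 1 stroke at J2  (J2 flow already set via bond 3)
bond 0 stroke at J1  (GY1 both-in/both-out from 1)
bond 2 stroke at R1  (J1: last free bond brings flow in)

#0 stroke at J1
#1 stroke at J2
#2 stroke at R1
#3 stroke at I1
#4 stroke at J1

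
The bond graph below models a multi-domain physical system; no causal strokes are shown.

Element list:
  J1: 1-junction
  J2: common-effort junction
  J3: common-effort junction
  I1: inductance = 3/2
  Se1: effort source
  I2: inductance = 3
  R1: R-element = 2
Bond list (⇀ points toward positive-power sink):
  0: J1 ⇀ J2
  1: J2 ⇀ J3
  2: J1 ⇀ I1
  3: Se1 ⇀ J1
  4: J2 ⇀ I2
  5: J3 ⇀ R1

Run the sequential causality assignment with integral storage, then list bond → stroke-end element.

β3 →J1  (Se1: effort source, stroke at far end)
β2 →I1  (I1: I, integral causality)
β0 →J1  (1-jn J1 has f-setter on 2)
β4 →I2  (I2: I, integral causality)
β1 →J2  (J2: last free bond brings effort in)
β5 →J3  (only one effort-in slot at J3)

β0 stroke→J1
β1 stroke→J2
β2 stroke→I1
β3 stroke→J1
β4 stroke→I2
β5 stroke→J3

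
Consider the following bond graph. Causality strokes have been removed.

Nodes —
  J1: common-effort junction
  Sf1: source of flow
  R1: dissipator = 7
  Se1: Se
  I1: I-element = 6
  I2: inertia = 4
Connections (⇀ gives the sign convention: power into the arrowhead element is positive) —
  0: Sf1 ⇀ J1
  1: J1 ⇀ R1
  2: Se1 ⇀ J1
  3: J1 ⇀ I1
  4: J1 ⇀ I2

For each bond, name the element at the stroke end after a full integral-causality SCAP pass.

#0 →Sf1  (source Sf1 imposes f)
#2 →J1  (source Se1 imposes e)
#1 →R1  (common-e at J1 fixed by 2)
#3 →I1  (J1: bond 2 brought effort, rest push out)
#4 →I2  (J1: bond 2 brought effort, rest push out)

b0 stroke at Sf1
b1 stroke at R1
b2 stroke at J1
b3 stroke at I1
b4 stroke at I2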